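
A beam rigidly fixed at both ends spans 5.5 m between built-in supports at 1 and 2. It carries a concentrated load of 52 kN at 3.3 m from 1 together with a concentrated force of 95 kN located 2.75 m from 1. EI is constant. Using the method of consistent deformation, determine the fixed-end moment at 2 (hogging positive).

M_2 = 106.5 kN·m

Release both end moments; the primary structure is a simply-supported span 12 with redundants M_1 and M_2.
On the primary (simply-supported) span, the end slopes from the loading are:
  at 1: point load 52 at a = 3.3: Pab(L + b)/(6LEI) = 88.09/EI
  at 2: point load 52 at a = 3.3: Pab(L + a)/(6LEI) = 100.7/EI
  at 1: point load 95 at a = 2.75: Pab(L + b)/(6LEI) = 179.6/EI
  at 2: point load 95 at a = 2.75: Pab(L + a)/(6LEI) = 179.6/EI
  θ_10 = 267.7/EI,  θ_20 = 280.3/EI
Flexibility coefficients: a unit moment at one end gives L/(3EI) there and L/(6EI) at the far end, so f₁₁ = f₂₂ = 1.833/EI and f₁₂ = f₂₁ = 0.9167/EI.
Compatibility — zero rotation at each built-in end:
  1.833 M_1 + 0.9167 M_2 = 267.7
  0.9167 M_1 + 1.833 M_2 = 280.3
Solving the pair gives M_1 = 92.77 kN·m and M_2 = 106.5 kN·m (hogging).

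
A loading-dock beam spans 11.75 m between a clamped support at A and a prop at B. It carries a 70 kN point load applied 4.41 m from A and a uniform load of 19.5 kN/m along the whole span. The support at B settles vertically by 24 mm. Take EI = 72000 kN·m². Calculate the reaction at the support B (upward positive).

Release the roller at B. Primary structure: cantilever fixed at A.
Downward deflection at the released point B due to the loads:
  point load 70 at a = 4.41: Pa²(3L − a)/(6EI) = 6997/EI
  UDL 19.5: wL⁴/(8EI) = 46462/EI
  δ_0 = 53459/EI
Flexibility coefficient — unit upward force at B: δ_{BB} = L³/(3EI) = 540.7/EI.
With EI = 72000 kN·m²: δ_0 = 0.74249 m and δ_{BB} = 0.00751 m/kN.
Compatibility — the beam at B must follow the support down by 0.024 m: δ_0 − R_B·δ_{BB} = 0.024, so R_B = (0.74249 − 0.024)/0.00751 = 95.67 kN.

R_B = 95.67 kN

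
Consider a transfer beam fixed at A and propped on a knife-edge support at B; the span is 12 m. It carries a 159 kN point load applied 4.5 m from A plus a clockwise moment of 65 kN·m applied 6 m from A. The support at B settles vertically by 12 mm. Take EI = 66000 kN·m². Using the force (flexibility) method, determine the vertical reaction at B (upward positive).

R_B = 34.07 kN

Choose R_B as the redundant. The primary structure is the cantilever fixed at A.
Deflection at B on the released cantilever, summing each load's contribution:
  point load 159 at a = 4.5: Pa²(3L − a)/(6EI) = 16904/EI
  clockwise couple 65 at a = 6: M₀a(2L − a)/(2EI) = 3510/EI
  δ_0 = 20414/EI
Tip deflection under a unit load at B: L³/(3EI) = 576/EI.
With EI = 66000 kN·m²: δ_0 = 0.3093 m and δ_{BB} = 0.008727 m/kN.
Compatibility — the beam at B must follow the support down by 0.012 m: δ_0 − R_B·δ_{BB} = 0.012, so R_B = (0.3093 − 0.012)/0.008727 = 34.07 kN.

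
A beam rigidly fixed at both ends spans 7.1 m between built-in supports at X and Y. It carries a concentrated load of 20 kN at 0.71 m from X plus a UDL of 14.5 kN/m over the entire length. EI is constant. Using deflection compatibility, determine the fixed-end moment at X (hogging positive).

M_X = 72.41 kN·m

Take the two fixed-end moments M_X, M_Y as redundants; the released structure is the simple span XY.
End rotations of the released simple span under the applied load (×1/EI):
  at X: point load 20 at a = 0.71: Pab(L + b)/(6LEI) = 28.73/EI
  at Y: point load 20 at a = 0.71: Pab(L + a)/(6LEI) = 16.64/EI
  at X: UDL 14.5: wL³/(24EI) = 216.2/EI
  at Y: UDL 14.5: wL³/(24EI) = 216.2/EI
  θ_X0 = 245/EI,  θ_Y0 = 232.9/EI
Flexibility coefficients: a unit moment at one end gives L/(3EI) there and L/(6EI) at the far end, so f₁₁ = f₂₂ = 2.367/EI and f₁₂ = f₂₁ = 1.183/EI.
Compatibility — zero rotation at each built-in end:
  2.367 M_X + 1.183 M_Y = 245
  1.183 M_X + 2.367 M_Y = 232.9
Solving the pair gives M_X = 72.41 kN·m and M_Y = 62.19 kN·m (hogging).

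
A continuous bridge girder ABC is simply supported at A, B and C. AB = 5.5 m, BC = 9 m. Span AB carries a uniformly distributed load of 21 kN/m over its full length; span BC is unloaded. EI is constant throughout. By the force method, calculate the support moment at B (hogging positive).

Release continuity at B by inserting a hinge; the redundant is the internal moment M_B. The primary structure is two simply-supported spans AB and BC.
Rotations at B on the released spans (each span's end-slope, ×1/EI):
  span AB: UDL 21: wL³/(24EI) = 145.6/EI
  relative rotation θ_0 = (145.6 + 0)/EI = 145.6/EI
A unit hogging moment at B produces rotation L₁/(3EI) + L₂/(3EI) = 4.833/EI.
Slope continuity at B: θ_0 = M_B·4.833/EI, so M_B = 145.6/4.833 = 30.12 kN·m (hogging).

M_B = 30.12 kN·m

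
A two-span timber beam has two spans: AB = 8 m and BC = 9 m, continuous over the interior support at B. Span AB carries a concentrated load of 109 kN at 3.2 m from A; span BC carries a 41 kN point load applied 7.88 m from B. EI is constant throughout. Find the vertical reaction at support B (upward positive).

Release continuity at B by inserting a hinge; the redundant is the internal moment M_B. The primary structure is two simply-supported spans AB and BC.
Rotations at B on the released spans (each span's end-slope, ×1/EI):
  span AB: point load 109 at a = 3.2: Pab(L + a)/(6LEI) = 390.7/EI
  span BC: point load 41 at a = 7.88: Pab(L + b)/(6LEI) = 67.81/EI
  relative rotation θ_0 = (390.7 + 67.81)/EI = 458.5/EI
A unit hogging moment at B produces rotation L₁/(3EI) + L₂/(3EI) = 5.667/EI.
Slope continuity at B: θ_0 = M_B·5.667/EI, so M_B = 458.5/5.667 = 80.91 kN·m (hogging).
Span AB, ΣM about A with M_B applied at B: R_B^{AB}·8 = 348.8 + 80.91, so R_B^{AB} = 53.71 kN and R_A = 109 − 53.71 = 55.29 kN.
Span BC, ΣM about C: R_B^{BC}·9 = 45.92 + 80.91, so R_B^{BC} = 14.09 kN and R_C = 41 − 14.09 = 26.91 kN.
R_B = 53.71 + 14.09 = 67.81 kN.

R_B = 67.81 kN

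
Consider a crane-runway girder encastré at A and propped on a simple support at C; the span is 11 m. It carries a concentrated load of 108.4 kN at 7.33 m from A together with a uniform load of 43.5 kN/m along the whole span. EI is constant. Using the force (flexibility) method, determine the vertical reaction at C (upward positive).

Choose R_C as the redundant. The primary structure is the cantilever fixed at A.
Free-end deflection of the primary structure under the applied loading (downward +):
  point load 108.4 at a = 7.33: Pa²(3L − a)/(6EI) = 24918/EI
  UDL 43.5: wL⁴/(8EI) = 79610/EI
  δ_0 = 104528/EI
Flexibility coefficient — unit upward force at C: δ_{CC} = L³/(3EI) = 443.7/EI.
The prop prevents deflection at C: R_C = δ_0/δ_{CC} = 104528/443.7 = 235.6 kN.

R_C = 235.6 kN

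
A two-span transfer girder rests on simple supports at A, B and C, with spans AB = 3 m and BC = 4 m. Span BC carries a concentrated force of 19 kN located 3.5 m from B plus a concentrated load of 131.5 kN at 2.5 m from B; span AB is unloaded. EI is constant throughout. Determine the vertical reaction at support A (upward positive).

R_A = -17.03 kN

Release continuity at B by inserting a hinge; the redundant is the internal moment M_B. The primary structure is two simply-supported spans AB and BC.
End slopes at the hinge B, treating each span as simply supported:
  span BC: point load 19 at a = 3.5: Pab(L + b)/(6LEI) = 6.234/EI
  span BC: point load 131.5 at a = 2.5: Pab(L + b)/(6LEI) = 113/EI
  relative rotation θ_0 = (0 + 119.2)/EI = 119.2/EI
A unit hogging moment at B produces rotation L₁/(3EI) + L₂/(3EI) = 2.333/EI.
Slope continuity at B: θ_0 = M_B·2.333/EI, so M_B = 119.2/2.333 = 51.1 kN·m (hogging).
Span AB, ΣM about A with M_B applied at B: R_B^{AB}·3 = 0 + 51.1, so R_B^{AB} = 17.03 kN and R_A = 0 − 17.03 = -17.03 kN.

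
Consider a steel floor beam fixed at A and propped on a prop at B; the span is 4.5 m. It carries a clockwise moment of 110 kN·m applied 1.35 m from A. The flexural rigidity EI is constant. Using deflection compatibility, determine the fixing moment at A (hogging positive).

Take the reaction at B as the redundant and release it; the primary structure is a cantilever fixed at A.
Deflection at B on the released cantilever, summing each load's contribution:
  clockwise couple 110 at a = 1.35: M₀a(2L − a)/(2EI) = 568/EI
Flexibility coefficient — unit upward force at B: δ_{BB} = L³/(3EI) = 30.38/EI.
Compatibility at B: δ_0 − R_B·δ_{BB} = 0, so R_B = 568/30.38 = 18.7 kN.
Moment equilibrium about A: M_A = Σ(load moments about A) − R_B·L = 110 − 18.7×4.5 = 25.85 kN·m.

M_A = 25.85 kN·m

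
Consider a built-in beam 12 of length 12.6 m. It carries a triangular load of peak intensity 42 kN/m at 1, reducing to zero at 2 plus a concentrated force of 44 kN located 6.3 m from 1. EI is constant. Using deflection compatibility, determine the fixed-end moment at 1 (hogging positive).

M_1 = 402.7 kN·m

Release both end moments; the primary structure is a simply-supported span 12 with redundants M_1 and M_2.
Simple-span end rotations at 1 and 2 under the given loads:
  at 1: triangular load, peak 42: w₀L³/(45EI) = 1867/EI
  at 2: triangular load, peak 42: 7w₀L³/(360EI) = 1634/EI
  at 1: point load 44 at a = 6.3: Pab(L + b)/(6LEI) = 436.6/EI
  at 2: point load 44 at a = 6.3: Pab(L + a)/(6LEI) = 436.6/EI
  θ_10 = 2304/EI,  θ_20 = 2070/EI
Flexibility coefficients: a unit moment at one end gives L/(3EI) there and L/(6EI) at the far end, so f₁₁ = f₂₂ = 4.2/EI and f₁₂ = f₂₁ = 2.1/EI.
Compatibility — zero rotation at each built-in end:
  4.2 M_1 + 2.1 M_2 = 2304
  2.1 M_1 + 4.2 M_2 = 2070
Solving the pair gives M_1 = 402.7 kN·m and M_2 = 291.6 kN·m (hogging).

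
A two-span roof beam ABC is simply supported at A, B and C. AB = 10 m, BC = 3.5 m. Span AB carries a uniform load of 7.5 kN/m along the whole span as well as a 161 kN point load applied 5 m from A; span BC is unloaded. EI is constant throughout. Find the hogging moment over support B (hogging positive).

M_B = 293.1 kN·m

Take M_B as the redundant. Released structure: two simple spans AB and BC with a hinge at B.
Discontinuity in slope at B on the released structure — sum the simple-span end rotations:
  span AB: UDL 7.5: wL³/(24EI) = 312.5/EI
  span AB: point load 161 at a = 5: Pab(L + a)/(6LEI) = 1006/EI
  relative rotation θ_0 = (1319 + 0)/EI = 1319/EI
A unit hogging moment at B produces rotation L₁/(3EI) + L₂/(3EI) = 4.5/EI.
Slope continuity at B: θ_0 = M_B·4.5/EI, so M_B = 1319/4.5 = 293.1 kN·m (hogging).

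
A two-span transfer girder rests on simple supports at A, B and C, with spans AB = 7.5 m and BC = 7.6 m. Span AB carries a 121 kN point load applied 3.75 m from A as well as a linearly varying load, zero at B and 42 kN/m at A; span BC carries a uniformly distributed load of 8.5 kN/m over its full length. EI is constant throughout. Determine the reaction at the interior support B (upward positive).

R_B = 194 kN

Insert a hinge at B; M_B is the redundant, and each span becomes simply supported.
End slopes at the hinge B, treating each span as simply supported:
  span AB: point load 121 at a = 3.75: Pab(L + a)/(6LEI) = 425.4/EI
  span AB: triangular load, peak 42: 7w₀L³/(360EI) = 344.5/EI
  span BC: UDL 8.5: wL³/(24EI) = 155.5/EI
  relative rotation θ_0 = (769.9 + 155.5)/EI = 925.4/EI
A unit hogging moment at B produces rotation L₁/(3EI) + L₂/(3EI) = 5.033/EI.
Slope continuity at B: θ_0 = M_B·5.033/EI, so M_B = 925.4/5.033 = 183.9 kN·m (hogging).
Span AB, ΣM about A with M_B applied at B: R_B^{AB}·7.5 = 847.5 + 183.9, so R_B^{AB} = 137.5 kN and R_A = 278.5 − 137.5 = 141 kN.
Span BC, ΣM about C: R_B^{BC}·7.6 = 245.5 + 183.9, so R_B^{BC} = 56.49 kN and R_C = 64.6 − 56.49 = 8.109 kN.
R_B = 137.5 + 56.49 = 194 kN.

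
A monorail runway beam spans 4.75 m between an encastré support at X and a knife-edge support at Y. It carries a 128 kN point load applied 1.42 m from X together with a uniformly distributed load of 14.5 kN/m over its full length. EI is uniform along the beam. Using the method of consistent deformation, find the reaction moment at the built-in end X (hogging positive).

Remove the prop at Y; the released (primary) structure is a cantilever built in at X.
Downward deflection at the released point Y due to the loads:
  point load 128 at a = 1.42: Pa²(3L − a)/(6EI) = 551.9/EI
  UDL 14.5: wL⁴/(8EI) = 922.7/EI
  δ_0 = 1475/EI
Flexibility coefficient — unit upward force at Y: δ_{YY} = L³/(3EI) = 35.72/EI.
Compatibility at Y: δ_0 − R_Y·δ_{YY} = 0, so R_Y = 1475/35.72 = 41.28 kN.
Moment equilibrium about X: M_X = Σ(load moments about X) − R_Y·L = 345.3 − 41.28×4.75 = 149.3 kN·m.

M_X = 149.3 kN·m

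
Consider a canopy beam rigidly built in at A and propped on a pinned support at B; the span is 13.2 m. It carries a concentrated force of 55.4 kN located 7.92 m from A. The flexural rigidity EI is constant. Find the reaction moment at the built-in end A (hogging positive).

Remove the prop at B; the released (primary) structure is a cantilever built in at A.
Downward deflection at the released point B due to the loads:
  point load 55.4 at a = 7.92: Pa²(3L − a)/(6EI) = 18348/EI
Tip deflection under a unit load at B: L³/(3EI) = 766.7/EI.
The prop prevents deflection at B: R_B = δ_0/δ_{BB} = 18348/766.7 = 23.93 kN.
Moment equilibrium about A: M_A = Σ(load moments about A) − R_B·L = 438.8 − 23.93×13.2 = 122.9 kN·m.

M_A = 122.9 kN·m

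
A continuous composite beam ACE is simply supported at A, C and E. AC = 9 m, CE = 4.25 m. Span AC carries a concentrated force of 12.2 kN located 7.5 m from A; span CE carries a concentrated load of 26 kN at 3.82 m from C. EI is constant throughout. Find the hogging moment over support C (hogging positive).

M_C = 11.27 kN·m

Insert a hinge at C; M_C is the redundant, and each span becomes simply supported.
Discontinuity in slope at C on the released structure — sum the simple-span end rotations:
  span AC: point load 12.2 at a = 7.5: Pab(L + a)/(6LEI) = 41.94/EI
  span CE: point load 26 at a = 3.82: Pab(L + b)/(6LEI) = 7.838/EI
  relative rotation θ_0 = (41.94 + 7.838)/EI = 49.78/EI
A unit hogging moment at C produces rotation L₁/(3EI) + L₂/(3EI) = 4.417/EI.
Compatibility: M_C·(L₁+L₂)/(3EI) = θ_0, giving M_C = 11.27 kN·m (hogging).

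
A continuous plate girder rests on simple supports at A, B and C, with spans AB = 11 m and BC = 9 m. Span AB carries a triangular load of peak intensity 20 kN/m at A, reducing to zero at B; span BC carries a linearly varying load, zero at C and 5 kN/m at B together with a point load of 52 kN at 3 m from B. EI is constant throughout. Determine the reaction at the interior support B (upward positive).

Release continuity at B by inserting a hinge; the redundant is the internal moment M_B. The primary structure is two simply-supported spans AB and BC.
Discontinuity in slope at B on the released structure — sum the simple-span end rotations:
  span AB: triangular load, peak 20: 7w₀L³/(360EI) = 517.6/EI
  span BC: triangular load, peak 5: w₀L³/(45EI) = 81/EI
  span BC: point load 52 at a = 3: Pab(L + b)/(6LEI) = 260/EI
  relative rotation θ_0 = (517.6 + 341)/EI = 858.6/EI
A unit hogging moment at B produces rotation L₁/(3EI) + L₂/(3EI) = 6.667/EI.
Slope continuity at B: θ_0 = M_B·6.667/EI, so M_B = 858.6/6.667 = 128.8 kN·m (hogging).
Span AB, ΣM about A with M_B applied at B: R_B^{AB}·11 = 403.3 + 128.8, so R_B^{AB} = 48.38 kN and R_A = 110 − 48.38 = 61.62 kN.
Span BC, ΣM about C: R_B^{BC}·9 = 447 + 128.8, so R_B^{BC} = 63.98 kN and R_C = 74.5 − 63.98 = 10.52 kN.
R_B = 48.38 + 63.98 = 112.4 kN.

R_B = 112.4 kN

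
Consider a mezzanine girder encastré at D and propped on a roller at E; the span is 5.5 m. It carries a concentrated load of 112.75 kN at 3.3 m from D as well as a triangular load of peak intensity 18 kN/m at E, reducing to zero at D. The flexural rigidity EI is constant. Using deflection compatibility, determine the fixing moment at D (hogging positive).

Choose R_E as the redundant. The primary structure is the cantilever fixed at D.
Free-end deflection of the primary structure under the applied loading (downward +):
  point load 112.75 at a = 3.3: Pa²(3L − a)/(6EI) = 2701/EI
  triangular load, peak 18 at the free end: 11w₀L⁴/(120EI) = 1510/EI
  δ_0 = 4211/EI
Flexibility coefficient — unit upward force at E: δ_{EE} = L³/(3EI) = 55.46/EI.
Compatibility at E: δ_0 − R_E·δ_{EE} = 0, so R_E = 4211/55.46 = 75.93 kN.
Moment equilibrium about D: M_D = Σ(load moments about D) − R_E·L = 553.6 − 75.93×5.5 = 135.9 kN·m.

M_D = 135.9 kN·m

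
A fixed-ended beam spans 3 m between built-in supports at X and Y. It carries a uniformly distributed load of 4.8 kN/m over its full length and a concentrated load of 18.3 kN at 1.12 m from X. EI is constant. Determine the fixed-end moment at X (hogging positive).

Take the two fixed-end moments M_X, M_Y as redundants; the released structure is the simple span XY.
Simple-span end rotations at X and Y under the given loads:
  at X: UDL 4.8: wL³/(24EI) = 5.4/EI
  at Y: UDL 4.8: wL³/(24EI) = 5.4/EI
  at X: point load 18.3 at a = 1.12: Pab(L + b)/(6LEI) = 10.45/EI
  at Y: point load 18.3 at a = 1.12: Pab(L + a)/(6LEI) = 8.82/EI
  θ_X0 = 15.85/EI,  θ_Y0 = 14.22/EI
Flexibility coefficients: a unit moment at one end gives L/(3EI) there and L/(6EI) at the far end, so f₁₁ = f₂₂ = 1/EI and f₁₂ = f₂₁ = 0.5/EI.
Compatibility — zero rotation at each built-in end:
  1 M_X + 0.5 M_Y = 15.85
  0.5 M_X + 1 M_Y = 14.22
Solving the pair gives M_X = 11.65 kN·m and M_Y = 8.395 kN·m (hogging).

M_X = 11.65 kN·m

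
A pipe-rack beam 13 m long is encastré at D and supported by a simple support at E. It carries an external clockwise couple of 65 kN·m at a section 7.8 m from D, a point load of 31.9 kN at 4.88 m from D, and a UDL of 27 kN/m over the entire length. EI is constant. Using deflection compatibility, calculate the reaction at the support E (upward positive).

R_E = 143.8 kN

Remove the prop at E; the released (primary) structure is a cantilever built in at D.
Downward deflection at the released point E due to the loads:
  clockwise couple 65 at a = 7.8: M₀a(2L − a)/(2EI) = 4614/EI
  point load 31.9 at a = 4.88: Pa²(3L − a)/(6EI) = 4320/EI
  UDL 27: wL⁴/(8EI) = 96393/EI
  δ_0 = 105327/EI
Flexibility coefficient — unit upward force at E: δ_{EE} = L³/(3EI) = 732.3/EI.
Compatibility at E: δ_0 − R_E·δ_{EE} = 0, so R_E = 105327/732.3 = 143.8 kN.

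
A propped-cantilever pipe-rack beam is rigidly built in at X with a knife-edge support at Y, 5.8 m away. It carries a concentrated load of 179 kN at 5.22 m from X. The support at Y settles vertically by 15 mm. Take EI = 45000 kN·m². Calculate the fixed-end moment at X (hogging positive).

Take the reaction at Y as the redundant and release it; the primary structure is a cantilever fixed at X.
Free-end deflection of the primary structure under the applied loading (downward +):
  point load 179 at a = 5.22: Pa²(3L − a)/(6EI) = 9901/EI
Flexibility coefficient — unit upward force at Y: δ_{YY} = L³/(3EI) = 65.04/EI.
With EI = 45000 kN·m²: δ_0 = 0.22003 m and δ_{YY} = 0.001445 m/kN.
Compatibility — the beam at Y must follow the support down by 0.015 m: δ_0 − R_Y·δ_{YY} = 0.015, so R_Y = (0.22003 − 0.015)/0.001445 = 141.9 kN.
Moment equilibrium about X: M_X = Σ(load moments about X) − R_Y·L = 934.4 − 141.9×5.8 = 111.6 kN·m.

M_X = 111.6 kN·m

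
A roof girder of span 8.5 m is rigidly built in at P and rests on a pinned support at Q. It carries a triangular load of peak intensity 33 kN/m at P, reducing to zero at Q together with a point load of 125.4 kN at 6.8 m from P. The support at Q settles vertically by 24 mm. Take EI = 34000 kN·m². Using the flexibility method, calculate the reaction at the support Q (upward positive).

R_Q = 112.3 kN

Remove the prop at Q; the released (primary) structure is a cantilever built in at P.
Downward deflection at the released point Q due to the loads:
  triangular load, peak 33 at the fixed end: w₀L⁴/(30EI) = 5742/EI
  point load 125.4 at a = 6.8: Pa²(3L − a)/(6EI) = 18072/EI
  δ_0 = 23814/EI
Flexibility coefficient — unit upward force at Q: δ_{QQ} = L³/(3EI) = 204.7/EI.
With EI = 34000 kN·m²: δ_0 = 0.70041 m and δ_{QQ} = 0.006021 m/kN.
Compatibility — the beam at Q must follow the support down by 0.024 m: δ_0 − R_Q·δ_{QQ} = 0.024, so R_Q = (0.70041 − 0.024)/0.006021 = 112.3 kN.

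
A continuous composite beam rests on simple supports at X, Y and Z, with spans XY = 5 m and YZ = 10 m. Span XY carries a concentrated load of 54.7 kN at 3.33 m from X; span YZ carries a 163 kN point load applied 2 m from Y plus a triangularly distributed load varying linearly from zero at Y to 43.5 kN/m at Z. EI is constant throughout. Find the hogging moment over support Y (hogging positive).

Insert a hinge at Y; M_Y is the redundant, and each span becomes simply supported.
Rotations at Y on the released spans (each span's end-slope, ×1/EI):
  span XY: point load 54.7 at a = 3.33: Pab(L + a)/(6LEI) = 84.46/EI
  span YZ: point load 163 at a = 2: Pab(L + b)/(6LEI) = 782.4/EI
  span YZ: triangular load, peak 43.5: 7w₀L³/(360EI) = 845.8/EI
  relative rotation θ_0 = (84.46 + 1628)/EI = 1713/EI
A unit hogging moment at Y produces rotation L₁/(3EI) + L₂/(3EI) = 5/EI.
Slope continuity at Y: θ_0 = M_Y·5/EI, so M_Y = 1713/5 = 342.5 kN·m (hogging).

M_Y = 342.5 kN·m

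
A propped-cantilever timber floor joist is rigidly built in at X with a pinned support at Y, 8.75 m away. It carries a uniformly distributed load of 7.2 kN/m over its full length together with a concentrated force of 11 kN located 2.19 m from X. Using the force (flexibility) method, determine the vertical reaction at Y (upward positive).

R_Y = 24.57 kN

Choose R_Y as the redundant. The primary structure is the cantilever fixed at X.
Primary-structure tip deflection at Y by superposition:
  UDL 7.2: wL⁴/(8EI) = 5276/EI
  point load 11 at a = 2.19: Pa²(3L − a)/(6EI) = 211.6/EI
  δ_0 = 5487/EI
Tip deflection under a unit load at Y: L³/(3EI) = 223.3/EI.
Compatibility at Y: δ_0 − R_Y·δ_{YY} = 0, so R_Y = 5487/223.3 = 24.57 kN.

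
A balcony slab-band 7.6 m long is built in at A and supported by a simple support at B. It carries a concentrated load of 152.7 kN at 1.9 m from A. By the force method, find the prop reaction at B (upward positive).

R_B = 13.12 kN

Remove the prop at B; the released (primary) structure is a cantilever built in at A.
Deflection at B on the released cantilever, summing each load's contribution:
  point load 152.7 at a = 1.9: Pa²(3L − a)/(6EI) = 1920/EI
Flexibility coefficient — unit upward force at B: δ_{BB} = L³/(3EI) = 146.3/EI.
Compatibility at B: δ_0 − R_B·δ_{BB} = 0, so R_B = 1920/146.3 = 13.12 kN.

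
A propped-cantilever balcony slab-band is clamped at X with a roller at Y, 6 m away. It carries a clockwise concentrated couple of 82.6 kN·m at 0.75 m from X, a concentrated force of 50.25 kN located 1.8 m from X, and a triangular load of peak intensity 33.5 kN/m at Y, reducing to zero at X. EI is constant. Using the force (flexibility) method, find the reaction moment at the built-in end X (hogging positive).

M_X = 177.7 kN·m

Choose R_Y as the redundant. The primary structure is the cantilever fixed at X.
Primary-structure tip deflection at Y by superposition:
  clockwise couple 82.6 at a = 0.75: M₀a(2L − a)/(2EI) = 348.5/EI
  point load 50.25 at a = 1.8: Pa²(3L − a)/(6EI) = 439.6/EI
  triangular load, peak 33.5 at the free end: 11w₀L⁴/(120EI) = 3980/EI
  δ_0 = 4768/EI
Tip deflection under a unit load at Y: L³/(3EI) = 72/EI.
The prop prevents deflection at Y: R_Y = δ_0/δ_{YY} = 4768/72 = 66.22 kN.
Moment equilibrium about X: M_X = Σ(load moments about X) − R_Y·L = 575 − 66.22×6 = 177.7 kN·m.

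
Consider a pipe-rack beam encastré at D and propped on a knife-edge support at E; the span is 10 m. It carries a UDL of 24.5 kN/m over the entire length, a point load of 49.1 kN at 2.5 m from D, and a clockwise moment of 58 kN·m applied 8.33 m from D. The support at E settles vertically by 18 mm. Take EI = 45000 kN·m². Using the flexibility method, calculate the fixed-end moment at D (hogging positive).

M_D = 384.5 kN·m

Remove the prop at E; the released (primary) structure is a cantilever built in at D.
Deflection at E on the released cantilever, summing each load's contribution:
  UDL 24.5: wL⁴/(8EI) = 30625/EI
  point load 49.1 at a = 2.5: Pa²(3L − a)/(6EI) = 1407/EI
  clockwise couple 58 at a = 8.33: M₀a(2L − a)/(2EI) = 2819/EI
  δ_0 = 34851/EI
Tip deflection under a unit load at E: L³/(3EI) = 333.3/EI.
With EI = 45000 kN·m²: δ_0 = 0.77446 m and δ_{EE} = 0.007407 m/kN.
Compatibility — the beam at E must follow the support down by 0.018 m: δ_0 − R_E·δ_{EE} = 0.018, so R_E = (0.77446 − 0.018)/0.007407 = 102.1 kN.
Moment equilibrium about D: M_D = Σ(load moments about D) − R_E·L = 1406 − 102.1×10 = 384.5 kN·m.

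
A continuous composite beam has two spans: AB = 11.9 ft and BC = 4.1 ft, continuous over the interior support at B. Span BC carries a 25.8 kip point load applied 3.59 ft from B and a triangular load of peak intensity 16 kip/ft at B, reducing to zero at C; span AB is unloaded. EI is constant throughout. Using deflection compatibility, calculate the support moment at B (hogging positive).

M_B = 6.255 kip·ft

Insert a hinge at B; M_B is the redundant, and each span becomes simply supported.
Rotations at B on the released spans (each span's end-slope, ×1/EI):
  span BC: point load 25.8 at a = 3.59: Pab(L + b)/(6LEI) = 8.852/EI
  span BC: triangular load, peak 16: w₀L³/(45EI) = 24.51/EI
  relative rotation θ_0 = (0 + 33.36)/EI = 33.36/EI
A unit hogging moment at B produces rotation L₁/(3EI) + L₂/(3EI) = 5.333/EI.
Slope continuity at B: θ_0 = M_B·5.333/EI, so M_B = 33.36/5.333 = 6.255 kip·ft (hogging).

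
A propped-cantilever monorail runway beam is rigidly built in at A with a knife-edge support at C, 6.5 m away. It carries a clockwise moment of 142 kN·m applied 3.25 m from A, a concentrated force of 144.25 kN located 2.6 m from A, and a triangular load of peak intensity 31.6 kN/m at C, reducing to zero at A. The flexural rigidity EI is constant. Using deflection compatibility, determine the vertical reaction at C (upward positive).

R_C = 111.1 kN

Remove the prop at C; the released (primary) structure is a cantilever built in at A.
Primary-structure tip deflection at C by superposition:
  clockwise couple 142 at a = 3.25: M₀a(2L − a)/(2EI) = 2250/EI
  point load 144.25 at a = 2.6: Pa²(3L − a)/(6EI) = 2747/EI
  triangular load, peak 31.6 at the free end: 11w₀L⁴/(120EI) = 5171/EI
  δ_0 = 10167/EI
Flexibility coefficient — unit upward force at C: δ_{CC} = L³/(3EI) = 91.54/EI.
Compatibility at C: δ_0 − R_C·δ_{CC} = 0, so R_C = 10167/91.54 = 111.1 kN.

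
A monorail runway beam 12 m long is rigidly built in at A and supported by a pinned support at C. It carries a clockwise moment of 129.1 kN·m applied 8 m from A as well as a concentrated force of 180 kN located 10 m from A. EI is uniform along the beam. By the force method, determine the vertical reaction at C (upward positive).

R_C = 149.8 kN

Release the roller at C. Primary structure: cantilever fixed at A.
Free-end deflection of the primary structure under the applied loading (downward +):
  clockwise couple 129.1 at a = 8: M₀a(2L − a)/(2EI) = 8262/EI
  point load 180 at a = 10: Pa²(3L − a)/(6EI) = 78000/EI
  δ_0 = 86262/EI
Tip deflection under a unit load at C: L³/(3EI) = 576/EI.
The prop prevents deflection at C: R_C = δ_0/δ_{CC} = 86262/576 = 149.8 kN.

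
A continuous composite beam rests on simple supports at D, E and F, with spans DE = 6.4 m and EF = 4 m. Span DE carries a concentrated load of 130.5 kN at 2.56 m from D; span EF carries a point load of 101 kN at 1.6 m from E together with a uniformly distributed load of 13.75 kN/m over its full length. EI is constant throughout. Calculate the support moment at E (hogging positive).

M_E = 126.8 kN·m

Insert a hinge at E; M_E is the redundant, and each span becomes simply supported.
End slopes at the hinge E, treating each span as simply supported:
  span DE: point load 130.5 at a = 2.56: Pab(L + a)/(6LEI) = 299.3/EI
  span EF: point load 101 at a = 1.6: Pab(L + b)/(6LEI) = 103.4/EI
  span EF: UDL 13.75: wL³/(24EI) = 36.67/EI
  relative rotation θ_0 = (299.3 + 140.1)/EI = 439.4/EI
A unit hogging moment at E produces rotation L₁/(3EI) + L₂/(3EI) = 3.467/EI.
Slope continuity at E: θ_0 = M_E·3.467/EI, so M_E = 439.4/3.467 = 126.8 kN·m (hogging).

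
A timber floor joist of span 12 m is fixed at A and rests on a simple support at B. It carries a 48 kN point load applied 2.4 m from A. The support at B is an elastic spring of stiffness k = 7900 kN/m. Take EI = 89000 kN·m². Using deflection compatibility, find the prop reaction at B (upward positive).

R_B = 2.636 kN

Choose R_B as the redundant. The primary structure is the cantilever fixed at A.
Downward deflection at the released point B due to the loads:
  point load 48 at a = 2.4: Pa²(3L − a)/(6EI) = 1548/EI
Tip deflection under a unit load at B: L³/(3EI) = 576/EI.
With EI = 89000 kN·m²: δ_0 = 0.017396 m and δ_{BB} = 0.006472 m/kN.
Compatibility — the spring shortens by R_B/k under the reaction it provides: δ_0 − R_B·δ_{BB} = R_B/k. With 1/k = 0.000127 m/kN, R_B = δ_0 / (δ_{BB} + 1/k) = 0.017396 / (0.006472 + 0.000127) = 2.636 kN.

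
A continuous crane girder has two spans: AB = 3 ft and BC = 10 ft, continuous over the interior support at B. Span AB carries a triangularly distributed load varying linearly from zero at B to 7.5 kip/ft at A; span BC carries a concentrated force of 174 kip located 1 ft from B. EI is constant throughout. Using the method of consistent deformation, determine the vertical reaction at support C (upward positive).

Insert a hinge at B; M_B is the redundant, and each span becomes simply supported.
Rotations at B on the released spans (each span's end-slope, ×1/EI):
  span AB: triangular load, peak 7.5: 7w₀L³/(360EI) = 3.938/EI
  span BC: point load 174 at a = 1: Pab(L + b)/(6LEI) = 495.9/EI
  relative rotation θ_0 = (3.938 + 495.9)/EI = 499.8/EI
A unit hogging moment at B produces rotation L₁/(3EI) + L₂/(3EI) = 4.333/EI.
Compatibility: M_B·(L₁+L₂)/(3EI) = θ_0, giving M_B = 115.3 kip·ft (hogging).
Span BC, ΣM about C: R_B^{BC}·10 = 1566 + 115.3, so R_B^{BC} = 168.1 kip and R_C = 174 − 168.1 = 5.865 kip.

R_C = 5.865 kip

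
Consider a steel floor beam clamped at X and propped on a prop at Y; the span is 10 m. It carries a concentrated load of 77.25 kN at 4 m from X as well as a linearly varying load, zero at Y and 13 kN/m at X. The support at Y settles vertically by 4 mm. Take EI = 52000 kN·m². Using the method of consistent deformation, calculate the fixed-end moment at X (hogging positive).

M_X = 241.2 kN·m

Release the roller at Y. Primary structure: cantilever fixed at X.
Deflection at Y on the released cantilever, summing each load's contribution:
  point load 77.25 at a = 4: Pa²(3L − a)/(6EI) = 5356/EI
  triangular load, peak 13 at the fixed end: w₀L⁴/(30EI) = 4333/EI
  δ_0 = 9689/EI
Tip deflection under a unit load at Y: L³/(3EI) = 333.3/EI.
With EI = 52000 kN·m²: δ_0 = 0.18633 m and δ_{YY} = 0.00641 m/kN.
Compatibility — the beam at Y must follow the support down by 0.004 m: δ_0 − R_Y·δ_{YY} = 0.004, so R_Y = (0.18633 − 0.004)/0.00641 = 28.44 kN.
Moment equilibrium about X: M_X = Σ(load moments about X) − R_Y·L = 525.7 − 28.44×10 = 241.2 kN·m.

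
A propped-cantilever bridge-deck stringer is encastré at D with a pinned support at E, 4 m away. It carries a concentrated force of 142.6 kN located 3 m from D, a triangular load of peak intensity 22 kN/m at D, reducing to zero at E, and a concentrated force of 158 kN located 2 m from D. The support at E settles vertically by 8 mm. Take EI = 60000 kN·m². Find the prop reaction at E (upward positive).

R_E = 125.9 kN

Take the reaction at E as the redundant and release it; the primary structure is a cantilever fixed at D.
Free-end deflection of the primary structure under the applied loading (downward +):
  point load 142.6 at a = 3: Pa²(3L − a)/(6EI) = 1925/EI
  triangular load, peak 22 at the fixed end: w₀L⁴/(30EI) = 187.7/EI
  point load 158 at a = 2: Pa²(3L − a)/(6EI) = 1053/EI
  δ_0 = 3166/EI
Tip deflection under a unit load at E: L³/(3EI) = 21.33/EI.
With EI = 60000 kN·m²: δ_0 = 0.052769 m and δ_{EE} = 0.000356 m/kN.
Compatibility — the beam at E must follow the support down by 0.008 m: δ_0 − R_E·δ_{EE} = 0.008, so R_E = (0.052769 − 0.008)/0.000356 = 125.9 kN.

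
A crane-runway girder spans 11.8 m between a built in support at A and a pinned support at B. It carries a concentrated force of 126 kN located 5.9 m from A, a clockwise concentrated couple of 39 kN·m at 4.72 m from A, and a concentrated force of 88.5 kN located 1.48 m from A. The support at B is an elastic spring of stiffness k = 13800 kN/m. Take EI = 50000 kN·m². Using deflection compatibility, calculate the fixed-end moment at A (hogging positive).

M_A = 391.2 kN·m

Release the roller at B. Primary structure: cantilever fixed at A.
Downward deflection at the released point B due to the loads:
  point load 126 at a = 5.9: Pa²(3L − a)/(6EI) = 21565/EI
  clockwise couple 39 at a = 4.72: M₀a(2L − a)/(2EI) = 1738/EI
  point load 88.5 at a = 1.48: Pa²(3L − a)/(6EI) = 1096/EI
  δ_0 = 24398/EI
Tip deflection under a unit load at B: L³/(3EI) = 547.7/EI.
With EI = 50000 kN·m²: δ_0 = 0.48797 m and δ_{BB} = 0.010954 m/kN.
Compatibility — the spring shortens by R_B/k under the reaction it provides: δ_0 − R_B·δ_{BB} = R_B/k. With 1/k = 0.000072 m/kN, R_B = δ_0 / (δ_{BB} + 1/k) = 0.48797 / (0.010954 + 0.000072) = 44.26 kN.
Moment equilibrium about A: M_A = Σ(load moments about A) − R_B·L = 913.4 − 44.26×11.8 = 391.2 kN·m.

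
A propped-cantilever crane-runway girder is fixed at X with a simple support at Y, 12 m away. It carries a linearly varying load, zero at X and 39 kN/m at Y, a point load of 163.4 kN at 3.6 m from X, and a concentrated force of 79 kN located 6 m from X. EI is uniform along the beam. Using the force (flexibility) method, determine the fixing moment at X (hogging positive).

M_X = 855.4 kN·m

Take the reaction at Y as the redundant and release it; the primary structure is a cantilever fixed at X.
Primary-structure tip deflection at Y by superposition:
  triangular load, peak 39 at the free end: 11w₀L⁴/(120EI) = 74131/EI
  point load 163.4 at a = 3.6: Pa²(3L − a)/(6EI) = 11435/EI
  point load 79 at a = 6: Pa²(3L − a)/(6EI) = 14220/EI
  δ_0 = 99787/EI
Tip deflection under a unit load at Y: L³/(3EI) = 576/EI.
The prop prevents deflection at Y: R_Y = δ_0/δ_{YY} = 99787/576 = 173.2 kN.
Moment equilibrium about X: M_X = Σ(load moments about X) − R_Y·L = 2934 − 173.2×12 = 855.4 kN·m.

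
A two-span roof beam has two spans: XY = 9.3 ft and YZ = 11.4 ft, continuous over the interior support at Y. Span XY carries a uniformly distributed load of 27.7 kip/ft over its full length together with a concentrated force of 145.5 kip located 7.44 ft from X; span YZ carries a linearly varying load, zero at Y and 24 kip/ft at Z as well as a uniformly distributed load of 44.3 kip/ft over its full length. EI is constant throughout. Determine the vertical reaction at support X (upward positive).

Release continuity at Y by inserting a hinge; the redundant is the internal moment M_Y. The primary structure is two simply-supported spans XY and YZ.
End slopes at the hinge Y, treating each span as simply supported:
  span XY: UDL 27.7: wL³/(24EI) = 928.4/EI
  span XY: point load 145.5 at a = 7.44: Pab(L + a)/(6LEI) = 604/EI
  span YZ: triangular load, peak 24: 7w₀L³/(360EI) = 691.4/EI
  span YZ: UDL 44.3: wL³/(24EI) = 2735/EI
  relative rotation θ_0 = (1532 + 3426)/EI = 4958/EI
A unit hogging moment at Y produces rotation L₁/(3EI) + L₂/(3EI) = 6.9/EI.
Slope continuity at Y: θ_0 = M_Y·6.9/EI, so M_Y = 4958/6.9 = 718.6 kip·ft (hogging).
Span XY, ΣM about X with M_Y applied at Y: R_Y^{XY}·9.3 = 2280 + 718.6, so R_Y^{XY} = 322.5 kip and R_X = 403.1 − 322.5 = 80.63 kip.

R_X = 80.63 kip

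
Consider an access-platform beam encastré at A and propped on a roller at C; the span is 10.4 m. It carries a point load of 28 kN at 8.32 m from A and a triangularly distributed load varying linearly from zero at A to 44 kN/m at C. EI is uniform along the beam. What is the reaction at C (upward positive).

Remove the prop at C; the released (primary) structure is a cantilever built in at A.
Downward deflection at the released point C due to the loads:
  point load 28 at a = 8.32: Pa²(3L − a)/(6EI) = 7391/EI
  triangular load, peak 44 at the free end: 11w₀L⁴/(120EI) = 47184/EI
  δ_0 = 54575/EI
Tip deflection under a unit load at C: L³/(3EI) = 375/EI.
The prop prevents deflection at C: R_C = δ_0/δ_{CC} = 54575/375 = 145.6 kN.

R_C = 145.6 kN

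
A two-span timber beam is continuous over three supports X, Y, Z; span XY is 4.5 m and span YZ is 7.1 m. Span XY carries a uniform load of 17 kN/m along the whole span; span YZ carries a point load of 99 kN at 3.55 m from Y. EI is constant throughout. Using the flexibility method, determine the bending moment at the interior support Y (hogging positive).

M_Y = 97.36 kN·m

Release continuity at Y by inserting a hinge; the redundant is the internal moment M_Y. The primary structure is two simply-supported spans XY and YZ.
Rotations at Y on the released spans (each span's end-slope, ×1/EI):
  span XY: UDL 17: wL³/(24EI) = 64.55/EI
  span YZ: point load 99 at a = 3.55: Pab(L + b)/(6LEI) = 311.9/EI
  relative rotation θ_0 = (64.55 + 311.9)/EI = 376.5/EI
A unit hogging moment at Y produces rotation L₁/(3EI) + L₂/(3EI) = 3.867/EI.
Slope continuity at Y: θ_0 = M_Y·3.867/EI, so M_Y = 376.5/3.867 = 97.36 kN·m (hogging).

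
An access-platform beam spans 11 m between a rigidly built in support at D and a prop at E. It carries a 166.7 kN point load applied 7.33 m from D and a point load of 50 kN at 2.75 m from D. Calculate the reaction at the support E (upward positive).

R_E = 90.67 kN

Release the roller at E. Primary structure: cantilever fixed at D.
Deflection at E on the released cantilever, summing each load's contribution:
  point load 166.7 at a = 7.33: Pa²(3L − a)/(6EI) = 38319/EI
  point load 50 at a = 2.75: Pa²(3L − a)/(6EI) = 1906/EI
  δ_0 = 40226/EI
Tip deflection under a unit load at E: L³/(3EI) = 443.7/EI.
The prop prevents deflection at E: R_E = δ_0/δ_{EE} = 40226/443.7 = 90.67 kN.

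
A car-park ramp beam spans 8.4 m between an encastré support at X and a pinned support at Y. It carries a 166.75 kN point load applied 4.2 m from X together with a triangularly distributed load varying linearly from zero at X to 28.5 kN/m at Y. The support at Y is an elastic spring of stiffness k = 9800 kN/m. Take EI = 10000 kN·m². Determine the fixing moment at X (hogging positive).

Remove the prop at Y; the released (primary) structure is a cantilever built in at X.
Free-end deflection of the primary structure under the applied loading (downward +):
  point load 166.75 at a = 4.2: Pa²(3L − a)/(6EI) = 10295/EI
  triangular load, peak 28.5 at the free end: 11w₀L⁴/(120EI) = 13007/EI
  δ_0 = 23302/EI
Tip deflection under a unit load at Y: L³/(3EI) = 197.6/EI.
With EI = 10000 kN·m²: δ_0 = 2.3302 m and δ_{YY} = 0.019757 m/kN.
Compatibility — the spring shortens by R_Y/k under the reaction it provides: δ_0 − R_Y·δ_{YY} = R_Y/k. With 1/k = 0.000102 m/kN, R_Y = δ_0 / (δ_{YY} + 1/k) = 2.3302 / (0.019757 + 0.000102) = 117.3 kN.
Moment equilibrium about X: M_X = Σ(load moments about X) − R_Y·L = 1371 − 117.3×8.4 = 385 kN·m.

M_X = 385 kN·m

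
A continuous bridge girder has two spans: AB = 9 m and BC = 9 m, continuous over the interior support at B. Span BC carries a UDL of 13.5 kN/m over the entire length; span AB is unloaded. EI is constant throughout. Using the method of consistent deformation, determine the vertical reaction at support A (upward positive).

Insert a hinge at B; M_B is the redundant, and each span becomes simply supported.
End slopes at the hinge B, treating each span as simply supported:
  span BC: UDL 13.5: wL³/(24EI) = 410.1/EI
  relative rotation θ_0 = (0 + 410.1)/EI = 410.1/EI
A unit hogging moment at B produces rotation L₁/(3EI) + L₂/(3EI) = 6/EI.
Compatibility: M_B·(L₁+L₂)/(3EI) = θ_0, giving M_B = 68.34 kN·m (hogging).
Span AB, ΣM about A with M_B applied at B: R_B^{AB}·9 = 0 + 68.34, so R_B^{AB} = 7.594 kN and R_A = 0 − 7.594 = -7.594 kN.

R_A = -7.594 kN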